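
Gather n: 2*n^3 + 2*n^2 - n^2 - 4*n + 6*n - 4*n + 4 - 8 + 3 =2*n^3 + n^2 - 2*n - 1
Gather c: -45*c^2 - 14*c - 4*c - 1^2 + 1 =-45*c^2 - 18*c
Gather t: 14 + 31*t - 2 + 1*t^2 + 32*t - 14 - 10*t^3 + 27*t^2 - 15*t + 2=-10*t^3 + 28*t^2 + 48*t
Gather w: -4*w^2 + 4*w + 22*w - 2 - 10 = -4*w^2 + 26*w - 12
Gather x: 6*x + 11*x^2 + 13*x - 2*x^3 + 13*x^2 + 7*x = -2*x^3 + 24*x^2 + 26*x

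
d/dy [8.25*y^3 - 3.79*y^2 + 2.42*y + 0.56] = 24.75*y^2 - 7.58*y + 2.42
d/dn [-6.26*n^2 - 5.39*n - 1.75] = -12.52*n - 5.39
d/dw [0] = 0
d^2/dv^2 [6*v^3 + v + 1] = 36*v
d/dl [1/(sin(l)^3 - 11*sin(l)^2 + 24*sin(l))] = (-3*cos(l) + 22/tan(l) - 24*cos(l)/sin(l)^2)/((sin(l) - 8)^2*(sin(l) - 3)^2)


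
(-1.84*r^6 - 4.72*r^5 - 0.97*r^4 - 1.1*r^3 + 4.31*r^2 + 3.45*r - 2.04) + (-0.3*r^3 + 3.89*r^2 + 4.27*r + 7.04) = -1.84*r^6 - 4.72*r^5 - 0.97*r^4 - 1.4*r^3 + 8.2*r^2 + 7.72*r + 5.0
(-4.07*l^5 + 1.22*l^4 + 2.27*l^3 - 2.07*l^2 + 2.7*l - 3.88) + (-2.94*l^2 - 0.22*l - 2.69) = -4.07*l^5 + 1.22*l^4 + 2.27*l^3 - 5.01*l^2 + 2.48*l - 6.57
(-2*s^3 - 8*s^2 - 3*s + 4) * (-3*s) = 6*s^4 + 24*s^3 + 9*s^2 - 12*s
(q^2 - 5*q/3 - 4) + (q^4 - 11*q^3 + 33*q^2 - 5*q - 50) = q^4 - 11*q^3 + 34*q^2 - 20*q/3 - 54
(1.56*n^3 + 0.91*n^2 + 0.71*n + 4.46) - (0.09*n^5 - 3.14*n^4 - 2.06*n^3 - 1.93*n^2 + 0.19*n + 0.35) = -0.09*n^5 + 3.14*n^4 + 3.62*n^3 + 2.84*n^2 + 0.52*n + 4.11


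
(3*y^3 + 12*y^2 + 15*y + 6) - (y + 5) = 3*y^3 + 12*y^2 + 14*y + 1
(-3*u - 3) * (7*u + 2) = -21*u^2 - 27*u - 6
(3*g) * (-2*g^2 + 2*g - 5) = -6*g^3 + 6*g^2 - 15*g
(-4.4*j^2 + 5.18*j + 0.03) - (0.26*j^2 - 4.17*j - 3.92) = -4.66*j^2 + 9.35*j + 3.95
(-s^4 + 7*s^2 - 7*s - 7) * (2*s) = -2*s^5 + 14*s^3 - 14*s^2 - 14*s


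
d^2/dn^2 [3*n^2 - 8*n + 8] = 6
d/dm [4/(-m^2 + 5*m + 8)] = 4*(2*m - 5)/(-m^2 + 5*m + 8)^2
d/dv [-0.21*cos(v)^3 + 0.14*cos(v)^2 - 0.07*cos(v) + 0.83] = (0.63*cos(v)^2 - 0.28*cos(v) + 0.07)*sin(v)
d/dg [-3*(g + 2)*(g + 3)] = -6*g - 15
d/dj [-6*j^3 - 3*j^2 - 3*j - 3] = -18*j^2 - 6*j - 3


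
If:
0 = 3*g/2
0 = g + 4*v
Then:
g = 0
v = 0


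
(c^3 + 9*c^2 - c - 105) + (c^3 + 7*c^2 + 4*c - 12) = 2*c^3 + 16*c^2 + 3*c - 117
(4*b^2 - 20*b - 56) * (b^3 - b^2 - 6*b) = 4*b^5 - 24*b^4 - 60*b^3 + 176*b^2 + 336*b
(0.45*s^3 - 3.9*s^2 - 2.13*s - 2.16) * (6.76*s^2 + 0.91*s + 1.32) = 3.042*s^5 - 25.9545*s^4 - 17.3538*s^3 - 21.6879*s^2 - 4.7772*s - 2.8512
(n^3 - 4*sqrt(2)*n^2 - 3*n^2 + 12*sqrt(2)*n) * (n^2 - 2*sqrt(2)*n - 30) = n^5 - 6*sqrt(2)*n^4 - 3*n^4 - 14*n^3 + 18*sqrt(2)*n^3 + 42*n^2 + 120*sqrt(2)*n^2 - 360*sqrt(2)*n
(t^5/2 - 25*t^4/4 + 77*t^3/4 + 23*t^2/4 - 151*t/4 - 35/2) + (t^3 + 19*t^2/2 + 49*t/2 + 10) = t^5/2 - 25*t^4/4 + 81*t^3/4 + 61*t^2/4 - 53*t/4 - 15/2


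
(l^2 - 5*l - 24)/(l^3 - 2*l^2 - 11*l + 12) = (l - 8)/(l^2 - 5*l + 4)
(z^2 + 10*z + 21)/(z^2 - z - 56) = (z + 3)/(z - 8)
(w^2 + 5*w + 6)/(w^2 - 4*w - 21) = (w + 2)/(w - 7)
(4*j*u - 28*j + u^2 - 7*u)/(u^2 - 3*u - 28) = (4*j + u)/(u + 4)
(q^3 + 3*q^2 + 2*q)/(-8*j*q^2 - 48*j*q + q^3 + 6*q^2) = (q^2 + 3*q + 2)/(-8*j*q - 48*j + q^2 + 6*q)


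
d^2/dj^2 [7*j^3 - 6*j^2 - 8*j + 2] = 42*j - 12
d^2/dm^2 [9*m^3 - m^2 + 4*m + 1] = 54*m - 2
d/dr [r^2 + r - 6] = 2*r + 1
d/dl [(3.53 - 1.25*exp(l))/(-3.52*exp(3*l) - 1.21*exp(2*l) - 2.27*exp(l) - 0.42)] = (-8.8*exp(3*l) + 35.7643*exp(2*l) + 8.5426*exp(l) + 8.5381)*exp(l)/(12.3904*exp(6*l) + 8.5184*exp(5*l) + 17.4449*exp(4*l) + 8.4502*exp(3*l) + 6.1693*exp(2*l) + 1.9068*exp(l) + 0.1764)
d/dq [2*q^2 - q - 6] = 4*q - 1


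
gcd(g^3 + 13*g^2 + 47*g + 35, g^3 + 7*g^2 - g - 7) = g^2 + 8*g + 7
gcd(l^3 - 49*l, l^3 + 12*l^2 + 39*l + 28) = l + 7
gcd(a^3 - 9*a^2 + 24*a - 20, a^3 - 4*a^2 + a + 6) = a - 2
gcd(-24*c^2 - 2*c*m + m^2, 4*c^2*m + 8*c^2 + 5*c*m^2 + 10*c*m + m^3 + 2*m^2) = 4*c + m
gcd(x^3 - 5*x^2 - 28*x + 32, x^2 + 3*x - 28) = 1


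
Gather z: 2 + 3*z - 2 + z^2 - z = z^2 + 2*z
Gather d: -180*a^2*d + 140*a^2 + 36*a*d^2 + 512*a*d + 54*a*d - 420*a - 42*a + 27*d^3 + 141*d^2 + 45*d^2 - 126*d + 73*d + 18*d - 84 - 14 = 140*a^2 - 462*a + 27*d^3 + d^2*(36*a + 186) + d*(-180*a^2 + 566*a - 35) - 98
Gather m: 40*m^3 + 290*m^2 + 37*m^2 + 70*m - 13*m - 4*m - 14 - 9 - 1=40*m^3 + 327*m^2 + 53*m - 24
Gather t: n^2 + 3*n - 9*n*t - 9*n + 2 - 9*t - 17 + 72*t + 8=n^2 - 6*n + t*(63 - 9*n) - 7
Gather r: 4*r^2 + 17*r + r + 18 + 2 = 4*r^2 + 18*r + 20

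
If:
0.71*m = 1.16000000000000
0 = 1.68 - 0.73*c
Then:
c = 2.30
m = 1.63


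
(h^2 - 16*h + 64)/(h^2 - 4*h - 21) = (-h^2 + 16*h - 64)/(-h^2 + 4*h + 21)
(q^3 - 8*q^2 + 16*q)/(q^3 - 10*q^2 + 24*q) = (q - 4)/(q - 6)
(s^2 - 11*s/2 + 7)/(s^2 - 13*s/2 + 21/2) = (s - 2)/(s - 3)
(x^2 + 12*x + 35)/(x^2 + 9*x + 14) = (x + 5)/(x + 2)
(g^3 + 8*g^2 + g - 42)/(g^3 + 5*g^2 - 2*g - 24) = (g + 7)/(g + 4)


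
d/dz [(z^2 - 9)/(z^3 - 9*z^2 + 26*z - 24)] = (-z^2 - 6*z + 26)/(z^4 - 12*z^3 + 52*z^2 - 96*z + 64)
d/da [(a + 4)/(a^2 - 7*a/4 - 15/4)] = 4*(-4*a^2 - 32*a + 13)/(16*a^4 - 56*a^3 - 71*a^2 + 210*a + 225)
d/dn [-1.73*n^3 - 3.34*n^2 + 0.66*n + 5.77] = -5.19*n^2 - 6.68*n + 0.66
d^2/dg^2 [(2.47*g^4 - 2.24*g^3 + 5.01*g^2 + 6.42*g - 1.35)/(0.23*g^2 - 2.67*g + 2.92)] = (0.261326*g^6 - 9.10096199999999*g^5 + 115.60341*g^4 - 330.209914*g^3 + 336.889326*g^2 - 135.490638*g + 168.105594)/(0.012167*g^6 - 0.423729*g^5 + 5.382345*g^4 - 29.793195*g^3 + 68.33238*g^2 - 68.296464*g + 24.897088)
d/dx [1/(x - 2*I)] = -1/(x - 2*I)^2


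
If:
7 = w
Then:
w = 7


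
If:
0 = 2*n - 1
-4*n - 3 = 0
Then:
No Solution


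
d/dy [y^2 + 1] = 2*y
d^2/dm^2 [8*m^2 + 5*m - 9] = 16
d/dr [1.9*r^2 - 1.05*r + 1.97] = 3.8*r - 1.05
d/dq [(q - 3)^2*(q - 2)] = (q - 3)*(3*q - 7)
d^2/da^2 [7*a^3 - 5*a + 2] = 42*a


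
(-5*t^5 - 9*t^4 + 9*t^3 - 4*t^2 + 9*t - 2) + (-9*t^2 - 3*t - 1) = -5*t^5 - 9*t^4 + 9*t^3 - 13*t^2 + 6*t - 3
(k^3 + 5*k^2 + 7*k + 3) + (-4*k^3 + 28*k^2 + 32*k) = -3*k^3 + 33*k^2 + 39*k + 3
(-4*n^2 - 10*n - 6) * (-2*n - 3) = 8*n^3 + 32*n^2 + 42*n + 18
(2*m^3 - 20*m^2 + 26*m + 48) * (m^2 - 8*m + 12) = 2*m^5 - 36*m^4 + 210*m^3 - 400*m^2 - 72*m + 576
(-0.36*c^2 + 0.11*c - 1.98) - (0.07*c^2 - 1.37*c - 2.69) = -0.43*c^2 + 1.48*c + 0.71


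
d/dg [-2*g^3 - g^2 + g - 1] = -6*g^2 - 2*g + 1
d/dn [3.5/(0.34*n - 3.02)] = -1.19/(0.34*n - 3.02)^2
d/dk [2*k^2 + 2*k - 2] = 4*k + 2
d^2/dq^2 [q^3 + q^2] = 6*q + 2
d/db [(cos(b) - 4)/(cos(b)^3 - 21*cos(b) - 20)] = (3*cos(b)/2 - 6*cos(2*b) + cos(3*b)/2 + 98)*sin(b)/(-cos(b)^3 + 21*cos(b) + 20)^2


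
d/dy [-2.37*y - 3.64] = -2.37000000000000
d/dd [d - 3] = 1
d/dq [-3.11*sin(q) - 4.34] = -3.11*cos(q)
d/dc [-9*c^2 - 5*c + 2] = -18*c - 5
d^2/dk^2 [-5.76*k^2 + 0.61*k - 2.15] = -11.5200000000000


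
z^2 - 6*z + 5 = (z - 5)*(z - 1)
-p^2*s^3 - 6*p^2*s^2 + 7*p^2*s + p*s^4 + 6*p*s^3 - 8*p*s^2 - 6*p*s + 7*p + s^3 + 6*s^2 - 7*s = (-p + s)*(s - 1)*(s + 7)*(p*s + 1)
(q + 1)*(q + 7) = q^2 + 8*q + 7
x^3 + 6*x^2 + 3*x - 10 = (x - 1)*(x + 2)*(x + 5)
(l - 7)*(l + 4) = l^2 - 3*l - 28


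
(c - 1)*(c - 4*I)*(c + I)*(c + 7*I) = c^4 - c^3 + 4*I*c^3 + 25*c^2 - 4*I*c^2 - 25*c + 28*I*c - 28*I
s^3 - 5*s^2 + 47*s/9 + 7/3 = (s - 3)*(s - 7/3)*(s + 1/3)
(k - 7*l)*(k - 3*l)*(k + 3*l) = k^3 - 7*k^2*l - 9*k*l^2 + 63*l^3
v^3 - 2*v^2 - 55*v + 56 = (v - 8)*(v - 1)*(v + 7)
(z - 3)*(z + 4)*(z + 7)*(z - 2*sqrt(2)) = z^4 - 2*sqrt(2)*z^3 + 8*z^3 - 16*sqrt(2)*z^2 - 5*z^2 - 84*z + 10*sqrt(2)*z + 168*sqrt(2)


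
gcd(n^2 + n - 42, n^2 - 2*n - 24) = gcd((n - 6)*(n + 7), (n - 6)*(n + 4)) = n - 6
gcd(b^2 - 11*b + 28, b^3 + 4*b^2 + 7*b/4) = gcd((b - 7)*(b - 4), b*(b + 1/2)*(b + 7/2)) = 1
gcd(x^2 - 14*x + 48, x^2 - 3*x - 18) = x - 6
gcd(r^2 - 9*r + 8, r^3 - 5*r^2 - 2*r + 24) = 1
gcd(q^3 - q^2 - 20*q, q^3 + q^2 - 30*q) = q^2 - 5*q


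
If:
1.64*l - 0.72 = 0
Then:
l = 0.44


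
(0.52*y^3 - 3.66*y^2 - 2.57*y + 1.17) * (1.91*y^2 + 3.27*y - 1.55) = 0.9932*y^5 - 5.2902*y^4 - 17.6829*y^3 - 0.4962*y^2 + 7.8094*y - 1.8135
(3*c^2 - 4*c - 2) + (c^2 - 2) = 4*c^2 - 4*c - 4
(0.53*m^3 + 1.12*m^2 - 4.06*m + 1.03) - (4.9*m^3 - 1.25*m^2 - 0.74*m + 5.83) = -4.37*m^3 + 2.37*m^2 - 3.32*m - 4.8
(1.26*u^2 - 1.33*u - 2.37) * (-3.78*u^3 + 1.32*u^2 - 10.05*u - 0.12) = -4.7628*u^5 + 6.6906*u^4 - 5.46*u^3 + 10.0869*u^2 + 23.9781*u + 0.2844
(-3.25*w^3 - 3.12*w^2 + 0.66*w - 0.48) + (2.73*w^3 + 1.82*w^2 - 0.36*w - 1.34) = -0.52*w^3 - 1.3*w^2 + 0.3*w - 1.82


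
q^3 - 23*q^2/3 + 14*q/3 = q*(q - 7)*(q - 2/3)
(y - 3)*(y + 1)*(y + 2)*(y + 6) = y^4 + 6*y^3 - 7*y^2 - 48*y - 36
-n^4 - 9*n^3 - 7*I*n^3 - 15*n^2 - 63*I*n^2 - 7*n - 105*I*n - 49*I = (n + 7)*(n + 7*I)*(-I*n - I)^2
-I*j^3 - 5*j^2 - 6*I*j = j*(j - 6*I)*(-I*j + 1)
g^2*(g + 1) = g^3 + g^2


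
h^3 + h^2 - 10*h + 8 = (h - 2)*(h - 1)*(h + 4)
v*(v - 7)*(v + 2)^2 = v^4 - 3*v^3 - 24*v^2 - 28*v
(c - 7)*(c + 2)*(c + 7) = c^3 + 2*c^2 - 49*c - 98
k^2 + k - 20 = (k - 4)*(k + 5)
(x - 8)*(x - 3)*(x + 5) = x^3 - 6*x^2 - 31*x + 120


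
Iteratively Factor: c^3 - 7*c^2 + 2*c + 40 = (c + 2)*(c^2 - 9*c + 20) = (c - 4)*(c + 2)*(c - 5)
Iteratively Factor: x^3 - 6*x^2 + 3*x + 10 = (x - 5)*(x^2 - x - 2) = (x - 5)*(x + 1)*(x - 2)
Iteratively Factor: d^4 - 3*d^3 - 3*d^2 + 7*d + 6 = (d + 1)*(d^3 - 4*d^2 + d + 6) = (d + 1)^2*(d^2 - 5*d + 6) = (d - 3)*(d + 1)^2*(d - 2)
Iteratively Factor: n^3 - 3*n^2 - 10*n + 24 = (n + 3)*(n^2 - 6*n + 8) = (n - 2)*(n + 3)*(n - 4)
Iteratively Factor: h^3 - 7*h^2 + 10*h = (h)*(h^2 - 7*h + 10) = h*(h - 2)*(h - 5)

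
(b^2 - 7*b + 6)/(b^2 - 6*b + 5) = (b - 6)/(b - 5)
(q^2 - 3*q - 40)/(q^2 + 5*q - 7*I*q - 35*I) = (q - 8)/(q - 7*I)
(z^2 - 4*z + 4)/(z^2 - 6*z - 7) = (-z^2 + 4*z - 4)/(-z^2 + 6*z + 7)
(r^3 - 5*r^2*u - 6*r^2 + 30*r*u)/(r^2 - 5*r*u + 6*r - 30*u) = r*(r - 6)/(r + 6)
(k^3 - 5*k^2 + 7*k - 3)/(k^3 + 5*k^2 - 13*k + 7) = (k - 3)/(k + 7)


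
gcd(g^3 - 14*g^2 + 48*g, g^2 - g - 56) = g - 8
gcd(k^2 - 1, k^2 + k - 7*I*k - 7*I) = k + 1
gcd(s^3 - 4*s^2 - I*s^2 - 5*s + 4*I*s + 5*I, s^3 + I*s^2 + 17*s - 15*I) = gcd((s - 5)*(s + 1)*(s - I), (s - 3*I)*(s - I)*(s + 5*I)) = s - I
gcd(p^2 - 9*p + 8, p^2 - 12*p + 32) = p - 8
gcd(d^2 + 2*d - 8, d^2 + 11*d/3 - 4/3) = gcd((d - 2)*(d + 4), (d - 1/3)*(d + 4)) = d + 4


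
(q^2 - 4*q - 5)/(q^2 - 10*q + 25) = (q + 1)/(q - 5)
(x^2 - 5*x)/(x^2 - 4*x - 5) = x/(x + 1)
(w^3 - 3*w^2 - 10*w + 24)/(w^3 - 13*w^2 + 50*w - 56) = (w + 3)/(w - 7)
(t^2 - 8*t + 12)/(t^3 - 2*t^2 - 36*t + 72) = 1/(t + 6)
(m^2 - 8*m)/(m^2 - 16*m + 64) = m/(m - 8)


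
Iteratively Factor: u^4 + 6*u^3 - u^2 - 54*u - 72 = (u + 4)*(u^3 + 2*u^2 - 9*u - 18) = (u + 2)*(u + 4)*(u^2 - 9) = (u - 3)*(u + 2)*(u + 4)*(u + 3)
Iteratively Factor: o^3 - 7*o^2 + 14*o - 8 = (o - 1)*(o^2 - 6*o + 8) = (o - 2)*(o - 1)*(o - 4)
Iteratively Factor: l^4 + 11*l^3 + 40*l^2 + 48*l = (l + 3)*(l^3 + 8*l^2 + 16*l) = l*(l + 3)*(l^2 + 8*l + 16) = l*(l + 3)*(l + 4)*(l + 4)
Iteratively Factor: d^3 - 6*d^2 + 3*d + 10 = (d + 1)*(d^2 - 7*d + 10) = (d - 5)*(d + 1)*(d - 2)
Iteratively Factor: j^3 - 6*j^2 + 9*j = (j - 3)*(j^2 - 3*j) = j*(j - 3)*(j - 3)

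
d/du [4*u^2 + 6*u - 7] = 8*u + 6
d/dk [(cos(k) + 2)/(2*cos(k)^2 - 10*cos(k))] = (sin(k) - 10*sin(k)/cos(k)^2 + 4*tan(k))/(2*(cos(k) - 5)^2)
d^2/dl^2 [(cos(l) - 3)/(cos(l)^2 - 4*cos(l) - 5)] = (9*sin(l)^4*cos(l) - 8*sin(l)^4 + 126*sin(l)^2 + 61*cos(l)/2 + 18*cos(3*l) - cos(5*l)/2 + 48)/(sin(l)^2 + 4*cos(l) + 4)^3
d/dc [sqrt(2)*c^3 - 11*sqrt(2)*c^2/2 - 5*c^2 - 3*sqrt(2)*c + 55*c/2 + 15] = 3*sqrt(2)*c^2 - 11*sqrt(2)*c - 10*c - 3*sqrt(2) + 55/2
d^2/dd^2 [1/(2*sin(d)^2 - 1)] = (-4*cos(2*d)^2 + 4*cos(4*d) - 4)/cos(2*d)^3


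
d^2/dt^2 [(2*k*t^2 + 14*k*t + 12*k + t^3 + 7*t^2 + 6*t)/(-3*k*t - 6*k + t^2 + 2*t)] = -(2*(-3*k + 2*t + 2)^2*(2*k*t^2 + 14*k*t + 12*k + t^3 + 7*t^2 + 6*t) + 2*(2*k + 3*t + 7)*(3*k*t + 6*k - t^2 - 2*t)^2 + 2*(3*k*t + 6*k - t^2 - 2*t)*(2*k*t^2 + 14*k*t + 12*k + t^3 + 7*t^2 + 6*t + (-3*k + 2*t + 2)*(4*k*t + 14*k + 3*t^2 + 14*t + 6)))/(3*k*t + 6*k - t^2 - 2*t)^3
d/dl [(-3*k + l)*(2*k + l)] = -k + 2*l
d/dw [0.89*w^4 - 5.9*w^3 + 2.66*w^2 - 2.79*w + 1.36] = 3.56*w^3 - 17.7*w^2 + 5.32*w - 2.79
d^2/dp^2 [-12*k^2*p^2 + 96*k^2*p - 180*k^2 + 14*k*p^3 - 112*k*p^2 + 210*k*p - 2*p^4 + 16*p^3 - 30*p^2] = -24*k^2 + 84*k*p - 224*k - 24*p^2 + 96*p - 60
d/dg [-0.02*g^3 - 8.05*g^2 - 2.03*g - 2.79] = -0.06*g^2 - 16.1*g - 2.03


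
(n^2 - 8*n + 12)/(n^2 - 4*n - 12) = (n - 2)/(n + 2)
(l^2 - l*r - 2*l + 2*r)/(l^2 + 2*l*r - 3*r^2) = (l - 2)/(l + 3*r)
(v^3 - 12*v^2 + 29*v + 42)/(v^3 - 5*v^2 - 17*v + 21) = (v^2 - 5*v - 6)/(v^2 + 2*v - 3)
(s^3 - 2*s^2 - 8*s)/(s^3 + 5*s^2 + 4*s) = (s^2 - 2*s - 8)/(s^2 + 5*s + 4)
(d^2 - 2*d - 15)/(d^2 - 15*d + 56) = (d^2 - 2*d - 15)/(d^2 - 15*d + 56)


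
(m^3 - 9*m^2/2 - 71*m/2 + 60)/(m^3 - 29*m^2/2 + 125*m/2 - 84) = (2*m^2 + 7*m - 15)/(2*m^2 - 13*m + 21)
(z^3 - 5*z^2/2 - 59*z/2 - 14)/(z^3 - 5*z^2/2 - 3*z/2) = (z^2 - 3*z - 28)/(z*(z - 3))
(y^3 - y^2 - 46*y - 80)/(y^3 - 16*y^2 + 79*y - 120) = (y^2 + 7*y + 10)/(y^2 - 8*y + 15)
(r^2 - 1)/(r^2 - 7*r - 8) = (r - 1)/(r - 8)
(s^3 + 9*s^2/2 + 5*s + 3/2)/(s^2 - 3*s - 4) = (2*s^2 + 7*s + 3)/(2*(s - 4))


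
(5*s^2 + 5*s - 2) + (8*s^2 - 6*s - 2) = 13*s^2 - s - 4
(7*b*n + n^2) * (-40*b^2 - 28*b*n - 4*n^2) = -280*b^3*n - 236*b^2*n^2 - 56*b*n^3 - 4*n^4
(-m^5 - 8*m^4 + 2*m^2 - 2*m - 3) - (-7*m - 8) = -m^5 - 8*m^4 + 2*m^2 + 5*m + 5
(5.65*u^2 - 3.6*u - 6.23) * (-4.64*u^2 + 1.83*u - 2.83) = -26.216*u^4 + 27.0435*u^3 + 6.3297*u^2 - 1.2129*u + 17.6309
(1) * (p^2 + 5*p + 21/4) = p^2 + 5*p + 21/4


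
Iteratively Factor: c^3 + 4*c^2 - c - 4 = (c + 1)*(c^2 + 3*c - 4) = (c + 1)*(c + 4)*(c - 1)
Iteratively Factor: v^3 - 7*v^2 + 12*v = (v - 4)*(v^2 - 3*v) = v*(v - 4)*(v - 3)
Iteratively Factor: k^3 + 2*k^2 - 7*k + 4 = (k + 4)*(k^2 - 2*k + 1) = (k - 1)*(k + 4)*(k - 1)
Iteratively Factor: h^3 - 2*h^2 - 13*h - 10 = (h - 5)*(h^2 + 3*h + 2) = (h - 5)*(h + 2)*(h + 1)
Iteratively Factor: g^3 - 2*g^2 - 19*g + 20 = (g - 5)*(g^2 + 3*g - 4) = (g - 5)*(g + 4)*(g - 1)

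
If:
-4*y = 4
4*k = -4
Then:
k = -1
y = -1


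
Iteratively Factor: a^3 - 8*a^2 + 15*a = (a - 3)*(a^2 - 5*a) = a*(a - 3)*(a - 5)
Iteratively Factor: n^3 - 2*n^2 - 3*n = (n + 1)*(n^2 - 3*n) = (n - 3)*(n + 1)*(n)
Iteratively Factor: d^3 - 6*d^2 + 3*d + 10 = (d - 5)*(d^2 - d - 2) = (d - 5)*(d - 2)*(d + 1)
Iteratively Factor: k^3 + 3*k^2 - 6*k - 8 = (k + 1)*(k^2 + 2*k - 8) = (k - 2)*(k + 1)*(k + 4)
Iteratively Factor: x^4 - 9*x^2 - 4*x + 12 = (x + 2)*(x^3 - 2*x^2 - 5*x + 6) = (x - 1)*(x + 2)*(x^2 - x - 6) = (x - 1)*(x + 2)^2*(x - 3)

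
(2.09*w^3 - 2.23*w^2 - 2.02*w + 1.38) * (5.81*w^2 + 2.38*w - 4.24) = 12.1429*w^5 - 7.9821*w^4 - 25.9052*w^3 + 12.6654*w^2 + 11.8492*w - 5.8512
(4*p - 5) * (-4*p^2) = -16*p^3 + 20*p^2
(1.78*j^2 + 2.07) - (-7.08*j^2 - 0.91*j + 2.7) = 8.86*j^2 + 0.91*j - 0.63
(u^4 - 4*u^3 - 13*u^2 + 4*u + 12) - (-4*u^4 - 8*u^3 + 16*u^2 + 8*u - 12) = 5*u^4 + 4*u^3 - 29*u^2 - 4*u + 24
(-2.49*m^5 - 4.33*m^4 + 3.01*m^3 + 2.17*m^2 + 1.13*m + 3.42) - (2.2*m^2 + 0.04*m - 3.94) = -2.49*m^5 - 4.33*m^4 + 3.01*m^3 - 0.0300000000000002*m^2 + 1.09*m + 7.36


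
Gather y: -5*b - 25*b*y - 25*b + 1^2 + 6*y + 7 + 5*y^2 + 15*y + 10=-30*b + 5*y^2 + y*(21 - 25*b) + 18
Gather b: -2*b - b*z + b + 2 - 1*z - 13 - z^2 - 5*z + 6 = b*(-z - 1) - z^2 - 6*z - 5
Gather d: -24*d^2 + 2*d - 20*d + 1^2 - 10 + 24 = -24*d^2 - 18*d + 15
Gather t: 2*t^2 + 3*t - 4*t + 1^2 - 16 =2*t^2 - t - 15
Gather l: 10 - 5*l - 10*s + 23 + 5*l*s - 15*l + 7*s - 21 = l*(5*s - 20) - 3*s + 12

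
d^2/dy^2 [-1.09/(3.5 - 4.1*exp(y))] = (18.3229*exp(y) + 15.6415)*exp(y)/(4.1*exp(y) - 3.5)^3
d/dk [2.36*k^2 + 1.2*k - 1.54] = 4.72*k + 1.2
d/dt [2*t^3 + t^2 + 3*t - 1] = 6*t^2 + 2*t + 3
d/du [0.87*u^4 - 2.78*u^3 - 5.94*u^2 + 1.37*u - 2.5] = 3.48*u^3 - 8.34*u^2 - 11.88*u + 1.37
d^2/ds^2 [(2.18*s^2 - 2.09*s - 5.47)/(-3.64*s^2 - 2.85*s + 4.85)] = (100.613968*s^3 + 203.937552*s^2 + 561.85584*s + 237.21486)/(48.228544*s^6 + 113.28408*s^5 - 104.08398*s^4 - 278.734275*s^3 + 138.683325*s^2 + 201.117375*s - 114.084125)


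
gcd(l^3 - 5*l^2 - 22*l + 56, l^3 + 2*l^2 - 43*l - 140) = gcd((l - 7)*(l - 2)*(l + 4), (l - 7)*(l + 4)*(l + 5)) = l^2 - 3*l - 28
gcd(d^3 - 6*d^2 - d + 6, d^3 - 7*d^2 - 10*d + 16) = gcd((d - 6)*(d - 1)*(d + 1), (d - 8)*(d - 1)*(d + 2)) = d - 1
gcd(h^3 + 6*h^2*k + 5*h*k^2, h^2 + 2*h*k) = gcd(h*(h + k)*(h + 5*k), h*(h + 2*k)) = h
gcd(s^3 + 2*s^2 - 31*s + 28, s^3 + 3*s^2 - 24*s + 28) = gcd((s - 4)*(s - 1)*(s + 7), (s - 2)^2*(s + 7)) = s + 7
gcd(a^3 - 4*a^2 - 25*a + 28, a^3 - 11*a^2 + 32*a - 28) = a - 7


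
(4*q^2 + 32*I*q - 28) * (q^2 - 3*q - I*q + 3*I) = 4*q^4 - 12*q^3 + 28*I*q^3 + 4*q^2 - 84*I*q^2 - 12*q + 28*I*q - 84*I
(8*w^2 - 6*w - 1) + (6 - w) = 8*w^2 - 7*w + 5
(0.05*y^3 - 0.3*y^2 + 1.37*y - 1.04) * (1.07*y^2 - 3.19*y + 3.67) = 0.0535*y^5 - 0.4805*y^4 + 2.6064*y^3 - 6.5841*y^2 + 8.3455*y - 3.8168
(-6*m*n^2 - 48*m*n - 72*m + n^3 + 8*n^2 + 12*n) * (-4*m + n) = 24*m^2*n^2 + 192*m^2*n + 288*m^2 - 10*m*n^3 - 80*m*n^2 - 120*m*n + n^4 + 8*n^3 + 12*n^2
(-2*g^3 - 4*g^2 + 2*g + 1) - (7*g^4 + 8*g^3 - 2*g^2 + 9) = -7*g^4 - 10*g^3 - 2*g^2 + 2*g - 8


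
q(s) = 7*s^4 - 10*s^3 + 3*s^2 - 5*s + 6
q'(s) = 28*s^3 - 30*s^2 + 6*s - 5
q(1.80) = 21.88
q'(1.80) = 71.90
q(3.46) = 613.63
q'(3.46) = 816.42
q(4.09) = 1310.36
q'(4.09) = 1433.40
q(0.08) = 5.61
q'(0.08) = -4.70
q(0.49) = 3.50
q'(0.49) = -5.97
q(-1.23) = 51.32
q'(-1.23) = -109.87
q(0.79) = 1.72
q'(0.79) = -5.18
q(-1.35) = 66.07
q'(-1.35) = -136.67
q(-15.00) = 388881.00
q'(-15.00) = -101345.00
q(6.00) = 6996.00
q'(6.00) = 4999.00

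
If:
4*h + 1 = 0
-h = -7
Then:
No Solution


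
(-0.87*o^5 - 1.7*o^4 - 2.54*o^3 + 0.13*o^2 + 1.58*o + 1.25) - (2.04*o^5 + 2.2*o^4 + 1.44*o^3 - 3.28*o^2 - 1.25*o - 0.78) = -2.91*o^5 - 3.9*o^4 - 3.98*o^3 + 3.41*o^2 + 2.83*o + 2.03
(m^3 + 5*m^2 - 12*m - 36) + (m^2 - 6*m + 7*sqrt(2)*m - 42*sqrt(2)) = m^3 + 6*m^2 - 18*m + 7*sqrt(2)*m - 42*sqrt(2) - 36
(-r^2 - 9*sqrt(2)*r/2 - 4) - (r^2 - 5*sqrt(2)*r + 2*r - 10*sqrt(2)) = -2*r^2 - 2*r + sqrt(2)*r/2 - 4 + 10*sqrt(2)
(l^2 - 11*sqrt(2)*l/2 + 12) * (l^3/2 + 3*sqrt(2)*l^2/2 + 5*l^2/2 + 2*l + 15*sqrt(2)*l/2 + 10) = l^5/2 - 5*sqrt(2)*l^4/4 + 5*l^4/2 - 25*sqrt(2)*l^3/4 - 17*l^3/2 - 85*l^2/2 + 7*sqrt(2)*l^2 + 24*l + 35*sqrt(2)*l + 120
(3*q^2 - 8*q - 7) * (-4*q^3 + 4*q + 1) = -12*q^5 + 32*q^4 + 40*q^3 - 29*q^2 - 36*q - 7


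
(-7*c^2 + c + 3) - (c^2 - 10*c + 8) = -8*c^2 + 11*c - 5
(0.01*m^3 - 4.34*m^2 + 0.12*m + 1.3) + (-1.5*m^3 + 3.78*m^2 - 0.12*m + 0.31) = -1.49*m^3 - 0.56*m^2 + 1.61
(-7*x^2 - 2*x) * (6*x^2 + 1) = -42*x^4 - 12*x^3 - 7*x^2 - 2*x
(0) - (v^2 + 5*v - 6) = -v^2 - 5*v + 6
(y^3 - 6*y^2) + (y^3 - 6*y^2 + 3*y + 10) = 2*y^3 - 12*y^2 + 3*y + 10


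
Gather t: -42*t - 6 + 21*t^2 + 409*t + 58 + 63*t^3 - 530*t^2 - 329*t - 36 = 63*t^3 - 509*t^2 + 38*t + 16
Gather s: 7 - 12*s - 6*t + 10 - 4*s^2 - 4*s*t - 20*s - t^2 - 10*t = -4*s^2 + s*(-4*t - 32) - t^2 - 16*t + 17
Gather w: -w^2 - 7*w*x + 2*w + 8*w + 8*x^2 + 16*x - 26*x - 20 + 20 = -w^2 + w*(10 - 7*x) + 8*x^2 - 10*x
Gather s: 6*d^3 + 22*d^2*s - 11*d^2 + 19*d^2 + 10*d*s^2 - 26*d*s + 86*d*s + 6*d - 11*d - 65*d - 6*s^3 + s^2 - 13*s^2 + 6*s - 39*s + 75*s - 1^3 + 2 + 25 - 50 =6*d^3 + 8*d^2 - 70*d - 6*s^3 + s^2*(10*d - 12) + s*(22*d^2 + 60*d + 42) - 24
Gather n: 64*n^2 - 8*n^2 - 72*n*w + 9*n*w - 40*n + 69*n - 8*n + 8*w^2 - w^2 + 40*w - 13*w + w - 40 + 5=56*n^2 + n*(21 - 63*w) + 7*w^2 + 28*w - 35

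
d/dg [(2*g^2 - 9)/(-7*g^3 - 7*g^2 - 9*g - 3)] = (14*g^4 - 207*g^2 - 138*g - 81)/(49*g^6 + 98*g^5 + 175*g^4 + 168*g^3 + 123*g^2 + 54*g + 9)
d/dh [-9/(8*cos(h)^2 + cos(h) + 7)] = -9*(16*cos(h) + 1)*sin(h)/(8*cos(h)^2 + cos(h) + 7)^2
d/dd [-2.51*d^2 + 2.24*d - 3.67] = 2.24 - 5.02*d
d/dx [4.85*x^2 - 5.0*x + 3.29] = 9.7*x - 5.0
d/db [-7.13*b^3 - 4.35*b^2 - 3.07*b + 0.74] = -21.39*b^2 - 8.7*b - 3.07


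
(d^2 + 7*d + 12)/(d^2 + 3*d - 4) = (d + 3)/(d - 1)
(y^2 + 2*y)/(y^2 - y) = (y + 2)/(y - 1)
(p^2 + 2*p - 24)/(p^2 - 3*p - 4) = (p + 6)/(p + 1)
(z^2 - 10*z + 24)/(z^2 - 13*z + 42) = (z - 4)/(z - 7)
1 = 1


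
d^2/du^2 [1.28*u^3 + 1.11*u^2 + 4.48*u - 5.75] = 7.68*u + 2.22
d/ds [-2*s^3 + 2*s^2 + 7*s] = -6*s^2 + 4*s + 7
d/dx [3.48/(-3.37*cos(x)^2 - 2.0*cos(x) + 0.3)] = -(23.4552*cos(x) + 6.96)*sin(x)/(3.37*cos(x)^2 + 2.0*cos(x) - 0.3)^2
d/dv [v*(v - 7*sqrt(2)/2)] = 2*v - 7*sqrt(2)/2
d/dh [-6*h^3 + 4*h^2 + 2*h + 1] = -18*h^2 + 8*h + 2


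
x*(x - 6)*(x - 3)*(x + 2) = x^4 - 7*x^3 + 36*x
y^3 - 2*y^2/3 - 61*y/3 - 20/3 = (y - 5)*(y + 1/3)*(y + 4)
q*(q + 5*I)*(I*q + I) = I*q^3 - 5*q^2 + I*q^2 - 5*q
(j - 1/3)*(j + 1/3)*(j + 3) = j^3 + 3*j^2 - j/9 - 1/3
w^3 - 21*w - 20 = (w - 5)*(w + 1)*(w + 4)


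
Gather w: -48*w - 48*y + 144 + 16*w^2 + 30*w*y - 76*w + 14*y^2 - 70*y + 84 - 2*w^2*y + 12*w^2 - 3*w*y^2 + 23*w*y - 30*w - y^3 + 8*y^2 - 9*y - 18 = w^2*(28 - 2*y) + w*(-3*y^2 + 53*y - 154) - y^3 + 22*y^2 - 127*y + 210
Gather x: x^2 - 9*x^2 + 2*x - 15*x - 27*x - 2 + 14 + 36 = -8*x^2 - 40*x + 48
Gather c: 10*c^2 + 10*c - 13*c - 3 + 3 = 10*c^2 - 3*c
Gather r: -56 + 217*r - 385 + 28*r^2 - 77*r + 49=28*r^2 + 140*r - 392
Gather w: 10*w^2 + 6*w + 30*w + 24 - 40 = 10*w^2 + 36*w - 16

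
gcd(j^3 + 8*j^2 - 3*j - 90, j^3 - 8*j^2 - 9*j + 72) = j - 3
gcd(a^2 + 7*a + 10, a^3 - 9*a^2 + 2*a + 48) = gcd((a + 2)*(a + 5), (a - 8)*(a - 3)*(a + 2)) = a + 2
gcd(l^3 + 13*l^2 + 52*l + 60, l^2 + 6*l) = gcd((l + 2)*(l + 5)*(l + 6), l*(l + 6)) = l + 6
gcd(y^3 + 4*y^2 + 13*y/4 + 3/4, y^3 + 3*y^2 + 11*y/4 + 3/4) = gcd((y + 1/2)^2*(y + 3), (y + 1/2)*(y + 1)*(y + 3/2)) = y + 1/2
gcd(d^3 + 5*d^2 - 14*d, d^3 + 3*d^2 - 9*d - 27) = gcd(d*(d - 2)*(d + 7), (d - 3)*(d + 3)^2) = 1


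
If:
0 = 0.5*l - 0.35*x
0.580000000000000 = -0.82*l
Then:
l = -0.71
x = -1.01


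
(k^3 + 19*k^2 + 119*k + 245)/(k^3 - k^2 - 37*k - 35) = (k^2 + 14*k + 49)/(k^2 - 6*k - 7)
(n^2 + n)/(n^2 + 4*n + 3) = n/(n + 3)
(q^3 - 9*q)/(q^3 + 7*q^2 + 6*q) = (q^2 - 9)/(q^2 + 7*q + 6)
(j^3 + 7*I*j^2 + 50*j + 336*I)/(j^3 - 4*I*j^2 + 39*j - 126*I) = (j + 8*I)/(j - 3*I)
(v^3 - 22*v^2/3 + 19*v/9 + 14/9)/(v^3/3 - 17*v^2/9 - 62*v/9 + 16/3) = (3*v^2 - 20*v - 7)/(v^2 - 5*v - 24)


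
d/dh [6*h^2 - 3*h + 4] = 12*h - 3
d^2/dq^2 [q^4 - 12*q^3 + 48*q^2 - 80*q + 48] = 12*q^2 - 72*q + 96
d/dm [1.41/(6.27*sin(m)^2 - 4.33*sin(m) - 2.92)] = (6.1053 - 17.6814*sin(m))*cos(m)/(-6.27*sin(m)^2 + 4.33*sin(m) + 2.92)^2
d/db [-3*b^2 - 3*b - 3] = -6*b - 3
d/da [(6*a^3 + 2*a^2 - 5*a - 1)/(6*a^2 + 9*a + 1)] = 2*(18*a^4 + 54*a^3 + 33*a^2 + 8*a + 2)/(36*a^4 + 108*a^3 + 93*a^2 + 18*a + 1)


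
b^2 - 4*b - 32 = (b - 8)*(b + 4)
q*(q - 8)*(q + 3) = q^3 - 5*q^2 - 24*q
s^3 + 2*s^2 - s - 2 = (s - 1)*(s + 1)*(s + 2)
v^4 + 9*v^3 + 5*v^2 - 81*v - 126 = (v - 3)*(v + 2)*(v + 3)*(v + 7)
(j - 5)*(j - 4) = j^2 - 9*j + 20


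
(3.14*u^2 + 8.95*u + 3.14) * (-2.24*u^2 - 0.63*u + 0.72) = -7.0336*u^4 - 22.0262*u^3 - 10.4113*u^2 + 4.4658*u + 2.2608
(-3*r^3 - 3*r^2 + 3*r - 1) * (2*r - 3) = -6*r^4 + 3*r^3 + 15*r^2 - 11*r + 3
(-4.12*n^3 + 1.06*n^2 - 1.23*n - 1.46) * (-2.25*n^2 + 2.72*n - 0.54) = 9.27*n^5 - 13.5914*n^4 + 7.8755*n^3 - 0.633*n^2 - 3.307*n + 0.7884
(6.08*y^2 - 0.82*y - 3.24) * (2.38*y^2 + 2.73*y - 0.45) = 14.4704*y^4 + 14.6468*y^3 - 12.6858*y^2 - 8.4762*y + 1.458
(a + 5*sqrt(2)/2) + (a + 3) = 2*a + 3 + 5*sqrt(2)/2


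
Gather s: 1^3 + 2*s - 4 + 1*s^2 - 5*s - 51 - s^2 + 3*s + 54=0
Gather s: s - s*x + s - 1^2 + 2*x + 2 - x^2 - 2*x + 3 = s*(2 - x) - x^2 + 4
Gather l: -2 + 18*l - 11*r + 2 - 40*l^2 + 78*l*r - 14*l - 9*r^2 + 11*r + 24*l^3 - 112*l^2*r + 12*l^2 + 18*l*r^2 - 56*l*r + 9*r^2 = 24*l^3 + l^2*(-112*r - 28) + l*(18*r^2 + 22*r + 4)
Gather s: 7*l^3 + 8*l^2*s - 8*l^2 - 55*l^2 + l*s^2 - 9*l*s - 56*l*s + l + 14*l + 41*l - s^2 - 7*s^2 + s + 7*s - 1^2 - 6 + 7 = 7*l^3 - 63*l^2 + 56*l + s^2*(l - 8) + s*(8*l^2 - 65*l + 8)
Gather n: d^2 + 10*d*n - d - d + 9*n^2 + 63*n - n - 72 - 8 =d^2 - 2*d + 9*n^2 + n*(10*d + 62) - 80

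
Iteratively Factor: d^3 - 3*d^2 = (d)*(d^2 - 3*d) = d*(d - 3)*(d)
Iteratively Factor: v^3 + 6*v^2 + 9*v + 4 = (v + 1)*(v^2 + 5*v + 4) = (v + 1)*(v + 4)*(v + 1)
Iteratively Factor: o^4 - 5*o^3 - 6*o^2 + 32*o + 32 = (o - 4)*(o^3 - o^2 - 10*o - 8) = (o - 4)*(o + 2)*(o^2 - 3*o - 4) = (o - 4)^2*(o + 2)*(o + 1)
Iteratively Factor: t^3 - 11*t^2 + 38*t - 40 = (t - 2)*(t^2 - 9*t + 20) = (t - 4)*(t - 2)*(t - 5)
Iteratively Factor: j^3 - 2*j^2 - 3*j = (j)*(j^2 - 2*j - 3) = j*(j + 1)*(j - 3)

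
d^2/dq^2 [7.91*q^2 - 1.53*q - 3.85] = 15.8200000000000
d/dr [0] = 0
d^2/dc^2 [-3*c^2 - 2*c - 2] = -6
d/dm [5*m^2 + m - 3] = 10*m + 1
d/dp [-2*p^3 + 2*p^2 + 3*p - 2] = -6*p^2 + 4*p + 3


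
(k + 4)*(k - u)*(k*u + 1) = k^3*u - k^2*u^2 + 4*k^2*u + k^2 - 4*k*u^2 - k*u + 4*k - 4*u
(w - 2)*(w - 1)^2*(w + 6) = w^4 + 2*w^3 - 19*w^2 + 28*w - 12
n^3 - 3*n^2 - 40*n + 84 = (n - 7)*(n - 2)*(n + 6)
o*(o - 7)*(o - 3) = o^3 - 10*o^2 + 21*o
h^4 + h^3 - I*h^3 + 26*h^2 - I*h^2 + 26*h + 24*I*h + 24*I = (h + 1)*(h - 6*I)*(h + I)*(h + 4*I)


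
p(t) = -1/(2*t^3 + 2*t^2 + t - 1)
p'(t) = -(-6*t^2 - 4*t - 1)/(2*t^3 + 2*t^2 + t - 1)^2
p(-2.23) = 0.06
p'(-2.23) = 0.09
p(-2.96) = 0.03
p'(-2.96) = 0.03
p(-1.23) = 0.34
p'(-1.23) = 0.60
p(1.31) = -0.12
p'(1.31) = 0.24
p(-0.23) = 0.87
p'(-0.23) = 0.30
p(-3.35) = 0.02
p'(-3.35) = 0.02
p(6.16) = -0.00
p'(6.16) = 0.00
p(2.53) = -0.02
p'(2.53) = 0.02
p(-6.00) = 0.00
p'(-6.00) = 0.00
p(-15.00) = 0.00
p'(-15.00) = 0.00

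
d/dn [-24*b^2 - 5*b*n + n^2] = -5*b + 2*n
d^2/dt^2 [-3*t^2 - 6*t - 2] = -6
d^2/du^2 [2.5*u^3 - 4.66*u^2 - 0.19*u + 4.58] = 15.0*u - 9.32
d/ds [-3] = 0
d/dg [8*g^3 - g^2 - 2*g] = 24*g^2 - 2*g - 2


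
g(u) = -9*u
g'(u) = -9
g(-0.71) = 6.39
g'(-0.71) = -9.00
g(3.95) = -35.55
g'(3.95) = -9.00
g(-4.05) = 36.45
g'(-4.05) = -9.00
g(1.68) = -15.12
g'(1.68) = -9.00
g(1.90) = -17.10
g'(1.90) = -9.00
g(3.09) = -27.81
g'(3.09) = -9.00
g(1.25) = -11.25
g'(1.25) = -9.00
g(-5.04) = 45.36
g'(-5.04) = -9.00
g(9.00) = -81.00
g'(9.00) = -9.00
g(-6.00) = 54.00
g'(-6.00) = -9.00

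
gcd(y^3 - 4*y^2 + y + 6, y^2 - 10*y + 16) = y - 2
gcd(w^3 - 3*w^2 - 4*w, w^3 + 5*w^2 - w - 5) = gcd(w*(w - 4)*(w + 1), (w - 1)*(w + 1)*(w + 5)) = w + 1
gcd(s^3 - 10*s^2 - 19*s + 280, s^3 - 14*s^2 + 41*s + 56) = s^2 - 15*s + 56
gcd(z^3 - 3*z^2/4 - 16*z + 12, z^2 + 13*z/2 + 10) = z + 4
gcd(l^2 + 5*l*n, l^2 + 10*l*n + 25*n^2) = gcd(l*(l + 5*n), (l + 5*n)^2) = l + 5*n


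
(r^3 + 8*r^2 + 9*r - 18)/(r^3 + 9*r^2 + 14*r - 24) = (r + 3)/(r + 4)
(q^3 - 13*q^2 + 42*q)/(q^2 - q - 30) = q*(q - 7)/(q + 5)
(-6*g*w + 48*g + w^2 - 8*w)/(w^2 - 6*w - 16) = (-6*g + w)/(w + 2)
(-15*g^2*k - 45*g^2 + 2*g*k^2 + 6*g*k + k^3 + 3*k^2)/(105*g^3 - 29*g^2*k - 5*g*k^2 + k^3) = (-k - 3)/(7*g - k)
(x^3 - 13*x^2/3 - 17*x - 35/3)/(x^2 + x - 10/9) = 3*(x^2 - 6*x - 7)/(3*x - 2)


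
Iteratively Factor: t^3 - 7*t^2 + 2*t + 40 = (t - 4)*(t^2 - 3*t - 10) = (t - 4)*(t + 2)*(t - 5)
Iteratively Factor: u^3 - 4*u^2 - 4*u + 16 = (u - 4)*(u^2 - 4) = (u - 4)*(u + 2)*(u - 2)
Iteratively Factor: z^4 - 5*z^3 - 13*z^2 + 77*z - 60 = (z + 4)*(z^3 - 9*z^2 + 23*z - 15) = (z - 1)*(z + 4)*(z^2 - 8*z + 15) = (z - 3)*(z - 1)*(z + 4)*(z - 5)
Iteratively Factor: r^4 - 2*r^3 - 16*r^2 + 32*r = (r - 2)*(r^3 - 16*r) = r*(r - 2)*(r^2 - 16) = r*(r - 2)*(r + 4)*(r - 4)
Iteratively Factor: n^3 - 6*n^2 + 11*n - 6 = (n - 1)*(n^2 - 5*n + 6) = (n - 2)*(n - 1)*(n - 3)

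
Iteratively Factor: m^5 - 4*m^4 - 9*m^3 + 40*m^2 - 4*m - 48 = (m - 2)*(m^4 - 2*m^3 - 13*m^2 + 14*m + 24) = (m - 2)^2*(m^3 - 13*m - 12) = (m - 2)^2*(m + 3)*(m^2 - 3*m - 4) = (m - 2)^2*(m + 1)*(m + 3)*(m - 4)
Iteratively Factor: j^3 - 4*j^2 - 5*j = (j + 1)*(j^2 - 5*j) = j*(j + 1)*(j - 5)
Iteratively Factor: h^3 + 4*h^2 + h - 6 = (h + 3)*(h^2 + h - 2) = (h - 1)*(h + 3)*(h + 2)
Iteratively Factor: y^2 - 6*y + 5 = (y - 5)*(y - 1)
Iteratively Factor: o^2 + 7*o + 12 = (o + 3)*(o + 4)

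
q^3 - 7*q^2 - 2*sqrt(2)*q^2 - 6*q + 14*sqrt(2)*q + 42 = (q - 7)*(q - 3*sqrt(2))*(q + sqrt(2))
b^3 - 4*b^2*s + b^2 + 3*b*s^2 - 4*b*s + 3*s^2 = (b + 1)*(b - 3*s)*(b - s)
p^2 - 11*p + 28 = (p - 7)*(p - 4)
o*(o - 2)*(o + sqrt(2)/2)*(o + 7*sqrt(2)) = o^4 - 2*o^3 + 15*sqrt(2)*o^3/2 - 15*sqrt(2)*o^2 + 7*o^2 - 14*o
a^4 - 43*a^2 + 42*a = a*(a - 6)*(a - 1)*(a + 7)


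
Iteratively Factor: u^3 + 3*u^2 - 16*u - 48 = (u - 4)*(u^2 + 7*u + 12) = (u - 4)*(u + 4)*(u + 3)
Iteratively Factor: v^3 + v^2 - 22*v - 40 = (v - 5)*(v^2 + 6*v + 8) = (v - 5)*(v + 2)*(v + 4)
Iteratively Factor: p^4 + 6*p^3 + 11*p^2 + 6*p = (p + 1)*(p^3 + 5*p^2 + 6*p) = (p + 1)*(p + 2)*(p^2 + 3*p) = p*(p + 1)*(p + 2)*(p + 3)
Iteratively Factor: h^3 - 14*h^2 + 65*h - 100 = (h - 5)*(h^2 - 9*h + 20) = (h - 5)*(h - 4)*(h - 5)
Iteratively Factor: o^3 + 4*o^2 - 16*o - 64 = (o - 4)*(o^2 + 8*o + 16) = (o - 4)*(o + 4)*(o + 4)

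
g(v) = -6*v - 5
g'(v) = -6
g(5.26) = -36.56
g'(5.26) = -6.00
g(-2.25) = 8.50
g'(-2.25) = -6.00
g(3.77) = -27.62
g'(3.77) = -6.00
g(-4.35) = 21.10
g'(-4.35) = -6.00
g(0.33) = -6.98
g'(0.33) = -6.00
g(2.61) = -20.66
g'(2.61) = -6.00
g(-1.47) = 3.82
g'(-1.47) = -6.00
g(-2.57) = 10.42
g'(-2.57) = -6.00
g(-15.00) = 85.00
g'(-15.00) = -6.00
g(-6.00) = 31.00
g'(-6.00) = -6.00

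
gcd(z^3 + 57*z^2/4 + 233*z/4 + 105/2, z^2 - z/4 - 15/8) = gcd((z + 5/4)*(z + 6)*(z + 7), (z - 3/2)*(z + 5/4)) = z + 5/4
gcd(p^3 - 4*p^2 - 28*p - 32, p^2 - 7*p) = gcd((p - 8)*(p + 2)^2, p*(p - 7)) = 1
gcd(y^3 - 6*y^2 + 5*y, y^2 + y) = y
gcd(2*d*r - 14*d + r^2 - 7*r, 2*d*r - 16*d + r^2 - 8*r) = 2*d + r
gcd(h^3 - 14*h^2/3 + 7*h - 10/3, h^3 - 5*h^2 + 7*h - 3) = h - 1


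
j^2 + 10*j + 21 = (j + 3)*(j + 7)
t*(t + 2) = t^2 + 2*t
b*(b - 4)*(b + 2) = b^3 - 2*b^2 - 8*b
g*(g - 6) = g^2 - 6*g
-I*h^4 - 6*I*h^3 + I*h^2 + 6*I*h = h*(h - 1)*(h + 6)*(-I*h - I)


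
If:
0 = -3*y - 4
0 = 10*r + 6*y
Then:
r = 4/5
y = -4/3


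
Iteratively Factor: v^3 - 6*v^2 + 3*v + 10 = (v - 2)*(v^2 - 4*v - 5) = (v - 5)*(v - 2)*(v + 1)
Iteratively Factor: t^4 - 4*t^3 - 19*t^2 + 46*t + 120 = (t + 3)*(t^3 - 7*t^2 + 2*t + 40) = (t - 4)*(t + 3)*(t^2 - 3*t - 10) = (t - 5)*(t - 4)*(t + 3)*(t + 2)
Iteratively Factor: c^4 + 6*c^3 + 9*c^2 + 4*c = (c)*(c^3 + 6*c^2 + 9*c + 4) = c*(c + 1)*(c^2 + 5*c + 4) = c*(c + 1)^2*(c + 4)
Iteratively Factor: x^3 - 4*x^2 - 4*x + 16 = (x - 2)*(x^2 - 2*x - 8) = (x - 4)*(x - 2)*(x + 2)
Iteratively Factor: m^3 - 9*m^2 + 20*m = (m - 5)*(m^2 - 4*m) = (m - 5)*(m - 4)*(m)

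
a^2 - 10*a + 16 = (a - 8)*(a - 2)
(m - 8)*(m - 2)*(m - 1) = m^3 - 11*m^2 + 26*m - 16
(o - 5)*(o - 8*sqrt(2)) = o^2 - 8*sqrt(2)*o - 5*o + 40*sqrt(2)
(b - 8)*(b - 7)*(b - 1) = b^3 - 16*b^2 + 71*b - 56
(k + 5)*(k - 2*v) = k^2 - 2*k*v + 5*k - 10*v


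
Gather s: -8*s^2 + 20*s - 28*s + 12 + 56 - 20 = -8*s^2 - 8*s + 48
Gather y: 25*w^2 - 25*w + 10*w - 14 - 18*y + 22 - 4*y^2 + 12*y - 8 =25*w^2 - 15*w - 4*y^2 - 6*y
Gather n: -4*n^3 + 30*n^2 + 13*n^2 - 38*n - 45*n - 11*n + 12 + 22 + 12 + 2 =-4*n^3 + 43*n^2 - 94*n + 48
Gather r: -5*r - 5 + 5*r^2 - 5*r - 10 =5*r^2 - 10*r - 15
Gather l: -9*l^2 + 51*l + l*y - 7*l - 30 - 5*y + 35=-9*l^2 + l*(y + 44) - 5*y + 5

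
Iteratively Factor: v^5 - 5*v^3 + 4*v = (v)*(v^4 - 5*v^2 + 4) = v*(v - 1)*(v^3 + v^2 - 4*v - 4) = v*(v - 1)*(v + 1)*(v^2 - 4) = v*(v - 2)*(v - 1)*(v + 1)*(v + 2)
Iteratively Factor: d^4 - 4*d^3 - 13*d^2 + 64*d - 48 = (d - 3)*(d^3 - d^2 - 16*d + 16) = (d - 4)*(d - 3)*(d^2 + 3*d - 4) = (d - 4)*(d - 3)*(d + 4)*(d - 1)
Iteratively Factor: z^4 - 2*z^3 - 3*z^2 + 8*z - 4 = (z - 2)*(z^3 - 3*z + 2) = (z - 2)*(z - 1)*(z^2 + z - 2) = (z - 2)*(z - 1)^2*(z + 2)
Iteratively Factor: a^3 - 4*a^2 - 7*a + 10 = (a + 2)*(a^2 - 6*a + 5) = (a - 1)*(a + 2)*(a - 5)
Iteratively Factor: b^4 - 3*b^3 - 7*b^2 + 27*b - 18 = (b - 2)*(b^3 - b^2 - 9*b + 9) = (b - 3)*(b - 2)*(b^2 + 2*b - 3) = (b - 3)*(b - 2)*(b - 1)*(b + 3)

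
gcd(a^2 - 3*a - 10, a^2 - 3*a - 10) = a^2 - 3*a - 10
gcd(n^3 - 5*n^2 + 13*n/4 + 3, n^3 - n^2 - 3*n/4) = n^2 - n - 3/4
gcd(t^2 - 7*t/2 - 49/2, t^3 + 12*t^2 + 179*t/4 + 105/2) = t + 7/2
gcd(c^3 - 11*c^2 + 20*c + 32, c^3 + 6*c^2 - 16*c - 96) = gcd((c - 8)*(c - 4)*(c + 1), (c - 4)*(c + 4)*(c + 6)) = c - 4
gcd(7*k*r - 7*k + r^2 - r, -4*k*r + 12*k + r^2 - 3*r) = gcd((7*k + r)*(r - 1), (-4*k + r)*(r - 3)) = 1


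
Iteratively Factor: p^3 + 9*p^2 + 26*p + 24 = (p + 4)*(p^2 + 5*p + 6) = (p + 2)*(p + 4)*(p + 3)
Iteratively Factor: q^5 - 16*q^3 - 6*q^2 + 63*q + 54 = (q + 3)*(q^4 - 3*q^3 - 7*q^2 + 15*q + 18) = (q - 3)*(q + 3)*(q^3 - 7*q - 6) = (q - 3)*(q + 1)*(q + 3)*(q^2 - q - 6) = (q - 3)^2*(q + 1)*(q + 3)*(q + 2)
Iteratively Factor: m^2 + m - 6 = (m + 3)*(m - 2)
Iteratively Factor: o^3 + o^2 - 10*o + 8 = (o - 2)*(o^2 + 3*o - 4) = (o - 2)*(o - 1)*(o + 4)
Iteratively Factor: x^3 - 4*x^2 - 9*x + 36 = (x - 3)*(x^2 - x - 12) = (x - 3)*(x + 3)*(x - 4)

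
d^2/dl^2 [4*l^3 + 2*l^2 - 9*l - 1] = 24*l + 4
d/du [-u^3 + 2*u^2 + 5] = u*(4 - 3*u)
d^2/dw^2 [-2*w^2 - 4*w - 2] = -4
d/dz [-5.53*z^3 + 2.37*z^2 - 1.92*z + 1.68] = -16.59*z^2 + 4.74*z - 1.92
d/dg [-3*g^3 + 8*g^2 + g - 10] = -9*g^2 + 16*g + 1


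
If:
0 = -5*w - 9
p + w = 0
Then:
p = 9/5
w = -9/5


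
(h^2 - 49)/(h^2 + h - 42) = (h - 7)/(h - 6)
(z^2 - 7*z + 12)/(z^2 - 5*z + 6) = (z - 4)/(z - 2)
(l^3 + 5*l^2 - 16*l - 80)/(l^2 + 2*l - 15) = (l^2 - 16)/(l - 3)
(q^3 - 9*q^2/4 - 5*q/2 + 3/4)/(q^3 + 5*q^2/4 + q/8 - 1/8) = 2*(q - 3)/(2*q + 1)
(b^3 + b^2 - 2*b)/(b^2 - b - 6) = b*(b - 1)/(b - 3)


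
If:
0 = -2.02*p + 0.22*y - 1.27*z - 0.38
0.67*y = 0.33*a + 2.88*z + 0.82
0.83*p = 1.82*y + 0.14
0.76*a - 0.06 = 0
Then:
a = 0.08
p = -0.00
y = -0.08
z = -0.31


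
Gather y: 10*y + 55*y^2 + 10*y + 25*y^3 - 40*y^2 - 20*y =25*y^3 + 15*y^2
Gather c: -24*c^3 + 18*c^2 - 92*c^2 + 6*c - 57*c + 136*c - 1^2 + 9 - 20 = -24*c^3 - 74*c^2 + 85*c - 12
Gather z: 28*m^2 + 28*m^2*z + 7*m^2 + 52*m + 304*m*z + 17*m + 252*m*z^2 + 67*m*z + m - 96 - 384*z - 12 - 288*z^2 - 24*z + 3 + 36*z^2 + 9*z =35*m^2 + 70*m + z^2*(252*m - 252) + z*(28*m^2 + 371*m - 399) - 105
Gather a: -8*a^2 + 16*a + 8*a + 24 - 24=-8*a^2 + 24*a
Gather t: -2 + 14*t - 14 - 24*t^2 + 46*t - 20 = -24*t^2 + 60*t - 36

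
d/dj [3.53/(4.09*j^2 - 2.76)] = -28.8754*j/(4.09*j^2 - 2.76)^2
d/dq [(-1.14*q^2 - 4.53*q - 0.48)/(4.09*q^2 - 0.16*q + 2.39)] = (18.7101*q^2 - 1.5228*q - 10.9035)/(16.7281*q^4 - 1.3088*q^3 + 19.5758*q^2 - 0.7648*q + 5.7121)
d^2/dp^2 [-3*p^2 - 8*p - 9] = -6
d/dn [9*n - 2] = 9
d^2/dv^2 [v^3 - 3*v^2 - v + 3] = 6*v - 6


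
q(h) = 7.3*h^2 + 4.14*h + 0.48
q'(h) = 14.6*h + 4.14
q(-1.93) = 19.68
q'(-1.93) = -24.04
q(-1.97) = 20.65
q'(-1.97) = -24.62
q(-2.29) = 29.28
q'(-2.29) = -29.29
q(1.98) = 37.30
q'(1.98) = 33.05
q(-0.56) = 0.45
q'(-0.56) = -4.04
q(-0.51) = 0.27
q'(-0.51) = -3.31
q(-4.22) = 113.01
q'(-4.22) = -57.47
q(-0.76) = 1.55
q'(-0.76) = -6.96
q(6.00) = 288.12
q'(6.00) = 91.74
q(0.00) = 0.48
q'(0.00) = 4.14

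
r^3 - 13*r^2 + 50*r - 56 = (r - 7)*(r - 4)*(r - 2)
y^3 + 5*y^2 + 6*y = y*(y + 2)*(y + 3)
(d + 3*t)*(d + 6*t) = d^2 + 9*d*t + 18*t^2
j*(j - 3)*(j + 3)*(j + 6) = j^4 + 6*j^3 - 9*j^2 - 54*j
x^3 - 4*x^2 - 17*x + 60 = (x - 5)*(x - 3)*(x + 4)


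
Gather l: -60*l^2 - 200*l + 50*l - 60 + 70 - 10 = -60*l^2 - 150*l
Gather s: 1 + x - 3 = x - 2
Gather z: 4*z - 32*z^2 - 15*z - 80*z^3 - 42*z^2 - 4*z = -80*z^3 - 74*z^2 - 15*z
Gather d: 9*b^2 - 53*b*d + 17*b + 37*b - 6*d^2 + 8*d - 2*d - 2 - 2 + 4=9*b^2 + 54*b - 6*d^2 + d*(6 - 53*b)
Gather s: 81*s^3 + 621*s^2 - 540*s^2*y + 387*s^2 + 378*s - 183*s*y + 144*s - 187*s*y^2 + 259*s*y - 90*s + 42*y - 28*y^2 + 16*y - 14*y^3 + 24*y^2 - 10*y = 81*s^3 + s^2*(1008 - 540*y) + s*(-187*y^2 + 76*y + 432) - 14*y^3 - 4*y^2 + 48*y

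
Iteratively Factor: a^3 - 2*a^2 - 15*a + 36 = (a - 3)*(a^2 + a - 12) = (a - 3)*(a + 4)*(a - 3)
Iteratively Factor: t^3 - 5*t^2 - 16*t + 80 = (t - 5)*(t^2 - 16) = (t - 5)*(t + 4)*(t - 4)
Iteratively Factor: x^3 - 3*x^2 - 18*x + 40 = (x - 5)*(x^2 + 2*x - 8) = (x - 5)*(x - 2)*(x + 4)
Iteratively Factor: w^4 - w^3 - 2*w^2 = (w - 2)*(w^3 + w^2) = w*(w - 2)*(w^2 + w) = w*(w - 2)*(w + 1)*(w)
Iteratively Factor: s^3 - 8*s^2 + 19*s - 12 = (s - 3)*(s^2 - 5*s + 4) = (s - 3)*(s - 1)*(s - 4)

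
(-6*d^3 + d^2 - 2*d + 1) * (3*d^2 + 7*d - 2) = -18*d^5 - 39*d^4 + 13*d^3 - 13*d^2 + 11*d - 2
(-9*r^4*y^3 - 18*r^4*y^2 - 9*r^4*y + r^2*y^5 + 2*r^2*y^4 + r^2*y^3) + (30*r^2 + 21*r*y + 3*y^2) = -9*r^4*y^3 - 18*r^4*y^2 - 9*r^4*y + r^2*y^5 + 2*r^2*y^4 + r^2*y^3 + 30*r^2 + 21*r*y + 3*y^2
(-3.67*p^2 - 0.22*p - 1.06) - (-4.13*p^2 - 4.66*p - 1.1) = 0.46*p^2 + 4.44*p + 0.04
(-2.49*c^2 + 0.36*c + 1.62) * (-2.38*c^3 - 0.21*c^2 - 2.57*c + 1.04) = 5.9262*c^5 - 0.3339*c^4 + 2.4681*c^3 - 3.855*c^2 - 3.789*c + 1.6848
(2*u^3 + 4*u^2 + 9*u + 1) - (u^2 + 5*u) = 2*u^3 + 3*u^2 + 4*u + 1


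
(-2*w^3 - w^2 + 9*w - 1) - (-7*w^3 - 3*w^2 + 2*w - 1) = 5*w^3 + 2*w^2 + 7*w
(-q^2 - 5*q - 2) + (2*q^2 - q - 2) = q^2 - 6*q - 4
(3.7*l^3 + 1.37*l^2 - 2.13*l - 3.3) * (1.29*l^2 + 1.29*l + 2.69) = 4.773*l^5 + 6.5403*l^4 + 8.9726*l^3 - 3.3194*l^2 - 9.9867*l - 8.877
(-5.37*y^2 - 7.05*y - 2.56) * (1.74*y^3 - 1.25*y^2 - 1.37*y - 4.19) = -9.3438*y^5 - 5.5545*y^4 + 11.715*y^3 + 35.3588*y^2 + 33.0467*y + 10.7264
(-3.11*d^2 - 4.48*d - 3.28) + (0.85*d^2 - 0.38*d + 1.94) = -2.26*d^2 - 4.86*d - 1.34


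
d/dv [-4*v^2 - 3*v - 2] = -8*v - 3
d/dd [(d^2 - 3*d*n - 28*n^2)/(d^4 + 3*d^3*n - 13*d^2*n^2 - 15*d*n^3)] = 2*(-d^5 + 3*d^4*n + 65*d^3*n^2 + 99*d^2*n^3 - 364*d*n^4 - 210*n^5)/(d^2*(d^6 + 6*d^5*n - 17*d^4*n^2 - 108*d^3*n^3 + 79*d^2*n^4 + 390*d*n^5 + 225*n^6))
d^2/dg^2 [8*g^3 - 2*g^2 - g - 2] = 48*g - 4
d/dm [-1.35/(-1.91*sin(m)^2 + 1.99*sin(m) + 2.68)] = (2.6865 - 5.157*sin(m))*cos(m)/(-1.91*sin(m)^2 + 1.99*sin(m) + 2.68)^2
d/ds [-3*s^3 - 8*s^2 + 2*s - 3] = -9*s^2 - 16*s + 2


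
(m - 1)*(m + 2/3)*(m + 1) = m^3 + 2*m^2/3 - m - 2/3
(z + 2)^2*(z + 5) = z^3 + 9*z^2 + 24*z + 20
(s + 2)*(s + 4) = s^2 + 6*s + 8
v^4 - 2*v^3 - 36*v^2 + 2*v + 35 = (v - 7)*(v - 1)*(v + 1)*(v + 5)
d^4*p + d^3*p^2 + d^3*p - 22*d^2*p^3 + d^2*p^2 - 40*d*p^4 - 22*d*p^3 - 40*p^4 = (d - 5*p)*(d + 2*p)*(d + 4*p)*(d*p + p)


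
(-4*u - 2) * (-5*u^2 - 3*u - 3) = 20*u^3 + 22*u^2 + 18*u + 6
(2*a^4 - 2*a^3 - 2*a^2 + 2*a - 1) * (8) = 16*a^4 - 16*a^3 - 16*a^2 + 16*a - 8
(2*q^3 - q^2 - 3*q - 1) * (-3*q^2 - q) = -6*q^5 + q^4 + 10*q^3 + 6*q^2 + q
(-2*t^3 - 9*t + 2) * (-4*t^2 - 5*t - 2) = 8*t^5 + 10*t^4 + 40*t^3 + 37*t^2 + 8*t - 4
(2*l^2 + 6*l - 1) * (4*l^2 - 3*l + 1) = 8*l^4 + 18*l^3 - 20*l^2 + 9*l - 1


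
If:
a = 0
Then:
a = 0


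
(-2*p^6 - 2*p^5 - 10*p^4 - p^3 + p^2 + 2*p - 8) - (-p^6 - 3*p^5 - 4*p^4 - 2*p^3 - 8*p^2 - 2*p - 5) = -p^6 + p^5 - 6*p^4 + p^3 + 9*p^2 + 4*p - 3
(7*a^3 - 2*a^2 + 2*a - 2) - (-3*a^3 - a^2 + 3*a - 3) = 10*a^3 - a^2 - a + 1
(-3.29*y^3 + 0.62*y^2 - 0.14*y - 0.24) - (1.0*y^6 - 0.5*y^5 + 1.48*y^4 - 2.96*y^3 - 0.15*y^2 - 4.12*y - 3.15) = -1.0*y^6 + 0.5*y^5 - 1.48*y^4 - 0.33*y^3 + 0.77*y^2 + 3.98*y + 2.91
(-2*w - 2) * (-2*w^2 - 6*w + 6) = 4*w^3 + 16*w^2 - 12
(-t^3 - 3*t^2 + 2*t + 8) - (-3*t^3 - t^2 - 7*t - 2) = 2*t^3 - 2*t^2 + 9*t + 10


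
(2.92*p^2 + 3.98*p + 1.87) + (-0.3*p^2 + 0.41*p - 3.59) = 2.62*p^2 + 4.39*p - 1.72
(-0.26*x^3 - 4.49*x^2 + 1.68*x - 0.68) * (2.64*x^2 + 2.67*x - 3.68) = -0.6864*x^5 - 12.5478*x^4 - 6.5963*x^3 + 19.2136*x^2 - 7.998*x + 2.5024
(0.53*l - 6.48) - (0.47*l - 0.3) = 0.0600000000000001*l - 6.18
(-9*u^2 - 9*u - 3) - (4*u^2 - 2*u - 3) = -13*u^2 - 7*u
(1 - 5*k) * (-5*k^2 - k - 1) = 25*k^3 + 4*k - 1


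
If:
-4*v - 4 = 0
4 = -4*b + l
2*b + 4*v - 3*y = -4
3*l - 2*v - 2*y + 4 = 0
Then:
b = -27/16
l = -11/4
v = -1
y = -9/8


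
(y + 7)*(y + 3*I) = y^2 + 7*y + 3*I*y + 21*I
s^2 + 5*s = s*(s + 5)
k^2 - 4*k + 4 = (k - 2)^2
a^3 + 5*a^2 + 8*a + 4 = (a + 1)*(a + 2)^2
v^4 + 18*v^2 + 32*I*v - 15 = (v - 5*I)*(v + I)^2*(v + 3*I)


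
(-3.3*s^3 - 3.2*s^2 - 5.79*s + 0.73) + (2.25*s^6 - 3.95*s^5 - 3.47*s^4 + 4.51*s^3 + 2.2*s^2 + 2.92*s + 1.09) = 2.25*s^6 - 3.95*s^5 - 3.47*s^4 + 1.21*s^3 - 1.0*s^2 - 2.87*s + 1.82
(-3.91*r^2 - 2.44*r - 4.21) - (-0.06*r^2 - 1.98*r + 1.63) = -3.85*r^2 - 0.46*r - 5.84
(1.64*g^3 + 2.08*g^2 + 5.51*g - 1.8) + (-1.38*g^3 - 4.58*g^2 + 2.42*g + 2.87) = 0.26*g^3 - 2.5*g^2 + 7.93*g + 1.07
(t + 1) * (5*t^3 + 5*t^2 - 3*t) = 5*t^4 + 10*t^3 + 2*t^2 - 3*t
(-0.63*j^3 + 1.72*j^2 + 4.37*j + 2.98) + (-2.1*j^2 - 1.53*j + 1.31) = -0.63*j^3 - 0.38*j^2 + 2.84*j + 4.29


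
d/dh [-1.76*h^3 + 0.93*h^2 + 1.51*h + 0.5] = -5.28*h^2 + 1.86*h + 1.51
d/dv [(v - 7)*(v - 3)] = 2*v - 10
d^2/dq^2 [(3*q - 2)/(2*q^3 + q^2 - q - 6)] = 2*((3*q - 2)*(6*q^2 + 2*q - 1)^2 + (-18*q^2 - 6*q - (3*q - 2)*(6*q + 1) + 3)*(2*q^3 + q^2 - q - 6))/(2*q^3 + q^2 - q - 6)^3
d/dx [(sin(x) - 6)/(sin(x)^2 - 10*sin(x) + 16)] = (12*sin(x) + cos(x)^2 - 45)*cos(x)/(sin(x)^2 - 10*sin(x) + 16)^2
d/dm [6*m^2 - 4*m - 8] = 12*m - 4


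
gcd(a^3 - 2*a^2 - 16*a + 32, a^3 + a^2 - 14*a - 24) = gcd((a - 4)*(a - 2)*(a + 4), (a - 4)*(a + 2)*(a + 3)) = a - 4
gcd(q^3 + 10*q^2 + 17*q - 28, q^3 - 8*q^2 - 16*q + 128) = q + 4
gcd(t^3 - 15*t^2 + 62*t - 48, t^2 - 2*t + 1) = t - 1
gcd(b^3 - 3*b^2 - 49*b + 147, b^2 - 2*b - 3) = b - 3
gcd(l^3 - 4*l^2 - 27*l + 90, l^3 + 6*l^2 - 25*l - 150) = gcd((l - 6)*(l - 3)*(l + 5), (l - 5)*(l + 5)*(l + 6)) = l + 5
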